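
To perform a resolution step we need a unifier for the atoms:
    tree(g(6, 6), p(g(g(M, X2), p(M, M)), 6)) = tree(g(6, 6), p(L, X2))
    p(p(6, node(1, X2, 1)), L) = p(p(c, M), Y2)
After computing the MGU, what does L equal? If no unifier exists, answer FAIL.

Decompose tree/2: g(6, 6) = g(6, 6),  p(g(g(M, X2), p(M, M)), 6) = p(L, X2).
Delete trivial equation g(6, 6) = g(6, 6).
Decompose p/2: g(g(M, X2), p(M, M)) = L,  6 = X2.
Bind L := g(g(M, X2), p(M, M)); substituting into the one remaining equation that mentions L gives: p(p(6, node(1, X2, 1)), g(g(M, X2), p(M, M))) = p(p(c, M), Y2).
Bind X2 := 6; substituting into the remaining equation gives: p(p(6, node(1, 6, 1)), g(g(M, 6), p(M, M))) = p(p(c, M), Y2). Substituting into the earlier binding gives L := g(g(M, 6), p(M, M)).
Decompose p/2: p(6, node(1, 6, 1)) = p(c, M),  g(g(M, 6), p(M, M)) = Y2.
Decompose p/2: 6 = c,  node(1, 6, 1) = M.
Clash: constants 6 and c differ; no unifier exists.

FAIL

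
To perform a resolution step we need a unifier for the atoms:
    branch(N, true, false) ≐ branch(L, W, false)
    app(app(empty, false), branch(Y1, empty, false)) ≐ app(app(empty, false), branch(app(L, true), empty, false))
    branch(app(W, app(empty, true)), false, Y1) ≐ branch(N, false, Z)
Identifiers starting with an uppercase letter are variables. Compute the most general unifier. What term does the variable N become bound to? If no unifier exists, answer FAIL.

app(true, app(empty, true))

Decompose branch/3: N ≐ L,  true ≐ W,  false ≐ false.
Bind N := L; substituting into the one remaining equation that mentions N gives: branch(app(W, app(empty, true)), false, Y1) ≐ branch(L, false, Z).
Bind W := true; substituting into the one remaining equation that mentions W gives: branch(app(true, app(empty, true)), false, Y1) ≐ branch(L, false, Z).
Delete trivial equation false ≐ false.
Decompose app/2: app(empty, false) ≐ app(empty, false),  branch(Y1, empty, false) ≐ branch(app(L, true), empty, false).
Delete trivial equation app(empty, false) ≐ app(empty, false).
Decompose branch/3: Y1 ≐ app(L, true),  empty ≐ empty,  false ≐ false.
Bind Y1 := app(L, true); substituting into the one remaining equation that mentions Y1 gives: branch(app(true, app(empty, true)), false, app(L, true)) ≐ branch(L, false, Z).
Delete trivial equation empty ≐ empty.
Delete trivial equation false ≐ false.
Decompose branch/3: app(true, app(empty, true)) ≐ L,  false ≐ false,  app(L, true) ≐ Z.
Bind L := app(true, app(empty, true)); substituting into the one remaining equation that mentions L gives: app(app(true, app(empty, true)), true) ≐ Z. Substituting into the earlier bindings gives N := app(true, app(empty, true)), Y1 := app(app(true, app(empty, true)), true).
Delete trivial equation false ≐ false.
Bind Z := app(app(true, app(empty, true)), true).
MGU = { N -> app(true, app(empty, true)), W -> true, Y1 -> app(app(true, app(empty, true)), true), L -> app(true, app(empty, true)), Z -> app(app(true, app(empty, true)), true) }, so N -> app(true, app(empty, true)).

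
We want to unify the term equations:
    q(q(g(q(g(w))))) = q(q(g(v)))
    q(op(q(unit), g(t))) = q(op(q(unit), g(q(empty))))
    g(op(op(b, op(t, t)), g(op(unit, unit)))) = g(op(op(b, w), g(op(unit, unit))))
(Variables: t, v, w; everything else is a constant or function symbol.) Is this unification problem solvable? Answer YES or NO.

Decompose q/1: q(g(q(g(w)))) = q(g(v)).
Decompose q/1: g(q(g(w))) = g(v).
Decompose g/1: q(g(w)) = v.
Bind v := q(g(w)); no other remaining equation mentions v.
Decompose q/1: op(q(unit), g(t)) = op(q(unit), g(q(empty))).
Decompose op/2: q(unit) = q(unit),  g(t) = g(q(empty)).
Delete trivial equation q(unit) = q(unit).
Decompose g/1: t = q(empty).
Bind t := q(empty); substituting into the remaining equation gives: g(op(op(b, op(q(empty), q(empty))), g(op(unit, unit)))) = g(op(op(b, w), g(op(unit, unit)))).
Decompose g/1: op(op(b, op(q(empty), q(empty))), g(op(unit, unit))) = op(op(b, w), g(op(unit, unit))).
Decompose op/2: op(b, op(q(empty), q(empty))) = op(b, w),  g(op(unit, unit)) = g(op(unit, unit)).
Decompose op/2: b = b,  op(q(empty), q(empty)) = w.
Delete trivial equation b = b.
Bind w := op(q(empty), q(empty)); no other remaining equation mentions w. Substituting into the earlier binding gives v := q(g(op(q(empty), q(empty)))).
Delete trivial equation g(op(unit, unit)) = g(op(unit, unit)).
No equations remain and no clash or occurs-check failure arose, so a unifier exists.

YES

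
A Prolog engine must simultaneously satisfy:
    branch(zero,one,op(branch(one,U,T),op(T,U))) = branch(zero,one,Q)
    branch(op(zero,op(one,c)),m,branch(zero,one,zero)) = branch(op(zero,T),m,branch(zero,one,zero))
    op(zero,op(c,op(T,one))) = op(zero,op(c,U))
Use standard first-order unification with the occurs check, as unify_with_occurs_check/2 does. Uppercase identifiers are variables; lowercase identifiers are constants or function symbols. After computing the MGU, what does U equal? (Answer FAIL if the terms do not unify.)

Decompose branch/3: zero = zero,  one = one,  op(branch(one,U,T),op(T,U)) = Q.
Delete trivial equation zero = zero.
Delete trivial equation one = one.
Bind Q := op(branch(one,U,T),op(T,U)); no other remaining equation mentions Q.
Decompose branch/3: op(zero,op(one,c)) = op(zero,T),  m = m,  branch(zero,one,zero) = branch(zero,one,zero).
Decompose op/2: zero = zero,  op(one,c) = T.
Delete trivial equation zero = zero.
Bind T := op(one,c); substituting into the one remaining equation that mentions T gives: op(zero,op(c,op(op(one,c),one))) = op(zero,op(c,U)). Substituting into the earlier binding gives Q := op(branch(one,U,op(one,c)),op(op(one,c),U)).
Delete trivial equation m = m.
Delete trivial equation branch(zero,one,zero) = branch(zero,one,zero).
Decompose op/2: zero = zero,  op(c,op(op(one,c),one)) = op(c,U).
Delete trivial equation zero = zero.
Decompose op/2: c = c,  op(op(one,c),one) = U.
Delete trivial equation c = c.
Bind U := op(op(one,c),one). Substituting into the earlier binding gives Q := op(branch(one,op(op(one,c),one),op(one,c)),op(op(one,c),op(op(one,c),one))).
MGU = { Q ↦ op(branch(one,op(op(one,c),one),op(one,c)),op(op(one,c),op(op(one,c),one))), T ↦ op(one,c), U ↦ op(op(one,c),one) }, so U ↦ op(op(one,c),one).

op(op(one,c),one)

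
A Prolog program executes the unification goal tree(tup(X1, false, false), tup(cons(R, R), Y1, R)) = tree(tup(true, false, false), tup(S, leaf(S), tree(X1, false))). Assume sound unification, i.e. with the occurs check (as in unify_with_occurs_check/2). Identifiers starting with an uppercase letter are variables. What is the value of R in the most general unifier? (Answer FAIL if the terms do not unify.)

Decompose tree/2: tup(X1, false, false) = tup(true, false, false),  tup(cons(R, R), Y1, R) = tup(S, leaf(S), tree(X1, false)).
Decompose tup/3: X1 = true,  false = false,  false = false.
Bind X1 := true; substituting into the one remaining equation that mentions X1 gives: tup(cons(R, R), Y1, R) = tup(S, leaf(S), tree(true, false)).
Delete trivial equation false = false.
Delete trivial equation false = false.
Decompose tup/3: cons(R, R) = S,  Y1 = leaf(S),  R = tree(true, false).
Bind S := cons(R, R); substituting into the one remaining equation that mentions S gives: Y1 = leaf(cons(R, R)).
Bind Y1 := leaf(cons(R, R)); no other remaining equation mentions Y1.
Bind R := tree(true, false). Substituting into the earlier bindings gives S := cons(tree(true, false), tree(true, false)), Y1 := leaf(cons(tree(true, false), tree(true, false))).
MGU = { X1 ↦ true, S ↦ cons(tree(true, false), tree(true, false)), Y1 ↦ leaf(cons(tree(true, false), tree(true, false))), R ↦ tree(true, false) }, so R ↦ tree(true, false).

tree(true, false)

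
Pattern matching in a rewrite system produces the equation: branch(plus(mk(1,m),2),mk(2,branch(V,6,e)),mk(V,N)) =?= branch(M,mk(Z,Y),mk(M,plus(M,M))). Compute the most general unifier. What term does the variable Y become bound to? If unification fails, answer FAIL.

Decompose branch/3: plus(mk(1,m),2) =?= M,  mk(2,branch(V,6,e)) =?= mk(Z,Y),  mk(V,N) =?= mk(M,plus(M,M)).
Bind M := plus(mk(1,m),2); substituting into the one remaining equation that mentions M gives: mk(V,N) =?= mk(plus(mk(1,m),2),plus(plus(mk(1,m),2),plus(mk(1,m),2))).
Decompose mk/2: 2 =?= Z,  branch(V,6,e) =?= Y.
Bind Z := 2; no other remaining equation mentions Z.
Bind Y := branch(V,6,e); no other remaining equation mentions Y.
Decompose mk/2: V =?= plus(mk(1,m),2),  N =?= plus(plus(mk(1,m),2),plus(mk(1,m),2)).
Bind V := plus(mk(1,m),2); no other remaining equation mentions V. Substituting into the earlier binding gives Y := branch(plus(mk(1,m),2),6,e).
Bind N := plus(plus(mk(1,m),2),plus(mk(1,m),2)).
MGU = { M -> plus(mk(1,m),2), Z -> 2, Y -> branch(plus(mk(1,m),2),6,e), V -> plus(mk(1,m),2), N -> plus(plus(mk(1,m),2),plus(mk(1,m),2)) }, so Y -> branch(plus(mk(1,m),2),6,e).

branch(plus(mk(1,m),2),6,e)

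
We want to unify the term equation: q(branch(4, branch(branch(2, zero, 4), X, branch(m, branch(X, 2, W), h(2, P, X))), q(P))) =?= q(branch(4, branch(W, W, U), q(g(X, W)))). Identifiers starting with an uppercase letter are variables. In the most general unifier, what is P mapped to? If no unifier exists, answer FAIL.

Decompose q/1: branch(4, branch(branch(2, zero, 4), X, branch(m, branch(X, 2, W), h(2, P, X))), q(P)) =?= branch(4, branch(W, W, U), q(g(X, W))).
Decompose branch/3: 4 =?= 4,  branch(branch(2, zero, 4), X, branch(m, branch(X, 2, W), h(2, P, X))) =?= branch(W, W, U),  q(P) =?= q(g(X, W)).
Delete trivial equation 4 =?= 4.
Decompose branch/3: branch(2, zero, 4) =?= W,  X =?= W,  branch(m, branch(X, 2, W), h(2, P, X)) =?= U.
Bind W := branch(2, zero, 4); substituting into the remaining equations gives: X =?= branch(2, zero, 4),  branch(m, branch(X, 2, branch(2, zero, 4)), h(2, P, X)) =?= U,  q(P) =?= q(g(X, branch(2, zero, 4))).
Bind X := branch(2, zero, 4); substituting into the remaining equations gives: branch(m, branch(branch(2, zero, 4), 2, branch(2, zero, 4)), h(2, P, branch(2, zero, 4))) =?= U,  q(P) =?= q(g(branch(2, zero, 4), branch(2, zero, 4))).
Bind U := branch(m, branch(branch(2, zero, 4), 2, branch(2, zero, 4)), h(2, P, branch(2, zero, 4))); no other remaining equation mentions U.
Decompose q/1: P =?= g(branch(2, zero, 4), branch(2, zero, 4)).
Bind P := g(branch(2, zero, 4), branch(2, zero, 4)). Substituting into the earlier binding gives U := branch(m, branch(branch(2, zero, 4), 2, branch(2, zero, 4)), h(2, g(branch(2, zero, 4), branch(2, zero, 4)), branch(2, zero, 4))).
MGU = { W := branch(2, zero, 4), X := branch(2, zero, 4), U := branch(m, branch(branch(2, zero, 4), 2, branch(2, zero, 4)), h(2, g(branch(2, zero, 4), branch(2, zero, 4)), branch(2, zero, 4))), P := g(branch(2, zero, 4), branch(2, zero, 4)) }, so P := g(branch(2, zero, 4), branch(2, zero, 4)).

g(branch(2, zero, 4), branch(2, zero, 4))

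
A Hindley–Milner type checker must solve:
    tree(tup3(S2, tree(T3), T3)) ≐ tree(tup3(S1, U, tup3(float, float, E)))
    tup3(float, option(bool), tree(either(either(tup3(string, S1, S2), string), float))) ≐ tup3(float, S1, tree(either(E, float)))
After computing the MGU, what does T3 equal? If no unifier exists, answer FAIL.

tup3(float, float, either(tup3(string, option(bool), option(bool)), string))

Decompose tree/1: tup3(S2, tree(T3), T3) ≐ tup3(S1, U, tup3(float, float, E)).
Decompose tup3/3: S2 ≐ S1,  tree(T3) ≐ U,  T3 ≐ tup3(float, float, E).
Bind S2 := S1; substituting into the one remaining equation that mentions S2 gives: tup3(float, option(bool), tree(either(either(tup3(string, S1, S1), string), float))) ≐ tup3(float, S1, tree(either(E, float))).
Bind U := tree(T3); no other remaining equation mentions U.
Bind T3 := tup3(float, float, E); no other remaining equation mentions T3. Substituting into the earlier binding gives U := tree(tup3(float, float, E)).
Decompose tup3/3: float ≐ float,  option(bool) ≐ S1,  tree(either(either(tup3(string, S1, S1), string), float)) ≐ tree(either(E, float)).
Delete trivial equation float ≐ float.
Bind S1 := option(bool); substituting into the remaining equation gives: tree(either(either(tup3(string, option(bool), option(bool)), string), float)) ≐ tree(either(E, float)). Substituting into the earlier binding gives S2 := option(bool).
Decompose tree/1: either(either(tup3(string, option(bool), option(bool)), string), float) ≐ either(E, float).
Decompose either/2: either(tup3(string, option(bool), option(bool)), string) ≐ E,  float ≐ float.
Bind E := either(tup3(string, option(bool), option(bool)), string); no other remaining equation mentions E. Substituting into the earlier bindings gives U := tree(tup3(float, float, either(tup3(string, option(bool), option(bool)), string))), T3 := tup3(float, float, either(tup3(string, option(bool), option(bool)), string)).
Delete trivial equation float ≐ float.
MGU = { S2 -> option(bool), U -> tree(tup3(float, float, either(tup3(string, option(bool), option(bool)), string))), T3 -> tup3(float, float, either(tup3(string, option(bool), option(bool)), string)), S1 -> option(bool), E -> either(tup3(string, option(bool), option(bool)), string) }, so T3 -> tup3(float, float, either(tup3(string, option(bool), option(bool)), string)).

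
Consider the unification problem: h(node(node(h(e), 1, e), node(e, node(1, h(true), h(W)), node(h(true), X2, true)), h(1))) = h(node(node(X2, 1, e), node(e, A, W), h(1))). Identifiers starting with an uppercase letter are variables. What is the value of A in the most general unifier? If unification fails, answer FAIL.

node(1, h(true), h(node(h(true), h(e), true)))

Decompose h/1: node(node(h(e), 1, e), node(e, node(1, h(true), h(W)), node(h(true), X2, true)), h(1)) = node(node(X2, 1, e), node(e, A, W), h(1)).
Decompose node/3: node(h(e), 1, e) = node(X2, 1, e),  node(e, node(1, h(true), h(W)), node(h(true), X2, true)) = node(e, A, W),  h(1) = h(1).
Decompose node/3: h(e) = X2,  1 = 1,  e = e.
Bind X2 := h(e); substituting into the one remaining equation that mentions X2 gives: node(e, node(1, h(true), h(W)), node(h(true), h(e), true)) = node(e, A, W).
Delete trivial equation 1 = 1.
Delete trivial equation e = e.
Decompose node/3: e = e,  node(1, h(true), h(W)) = A,  node(h(true), h(e), true) = W.
Delete trivial equation e = e.
Bind A := node(1, h(true), h(W)); no other remaining equation mentions A.
Bind W := node(h(true), h(e), true); no other remaining equation mentions W. Substituting into the earlier binding gives A := node(1, h(true), h(node(h(true), h(e), true))).
Delete trivial equation h(1) = h(1).
MGU = { X2 -> h(e), A -> node(1, h(true), h(node(h(true), h(e), true))), W -> node(h(true), h(e), true) }, so A -> node(1, h(true), h(node(h(true), h(e), true))).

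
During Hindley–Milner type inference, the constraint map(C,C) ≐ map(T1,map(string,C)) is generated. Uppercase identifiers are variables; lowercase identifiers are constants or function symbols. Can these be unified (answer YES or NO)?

Decompose map/2: C ≐ T1,  C ≐ map(string,C).
Bind C := T1; substituting into the remaining equation gives: T1 ≐ map(string,T1).
Occurs check fails: T1 occurs in map(string,T1); the equation T1 ≐ map(string,T1) has no finite solution.

NO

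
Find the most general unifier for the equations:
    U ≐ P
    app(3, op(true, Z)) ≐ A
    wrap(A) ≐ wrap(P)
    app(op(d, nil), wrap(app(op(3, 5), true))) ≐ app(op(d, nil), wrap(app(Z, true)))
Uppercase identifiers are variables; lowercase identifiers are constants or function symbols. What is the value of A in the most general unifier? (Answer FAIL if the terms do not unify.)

Bind U := P; no other remaining equation mentions U.
Bind A := app(3, op(true, Z)); substituting into the one remaining equation that mentions A gives: wrap(app(3, op(true, Z))) ≐ wrap(P).
Decompose wrap/1: app(3, op(true, Z)) ≐ P.
Bind P := app(3, op(true, Z)); no other remaining equation mentions P. Substituting into the earlier binding gives U := app(3, op(true, Z)).
Decompose app/2: op(d, nil) ≐ op(d, nil),  wrap(app(op(3, 5), true)) ≐ wrap(app(Z, true)).
Delete trivial equation op(d, nil) ≐ op(d, nil).
Decompose wrap/1: app(op(3, 5), true) ≐ app(Z, true).
Decompose app/2: op(3, 5) ≐ Z,  true ≐ true.
Bind Z := op(3, 5); no other remaining equation mentions Z. Substituting into the earlier bindings gives U := app(3, op(true, op(3, 5))), A := app(3, op(true, op(3, 5))), P := app(3, op(true, op(3, 5))).
Delete trivial equation true ≐ true.
MGU = { U := app(3, op(true, op(3, 5))), A := app(3, op(true, op(3, 5))), P := app(3, op(true, op(3, 5))), Z := op(3, 5) }, so A := app(3, op(true, op(3, 5))).

app(3, op(true, op(3, 5)))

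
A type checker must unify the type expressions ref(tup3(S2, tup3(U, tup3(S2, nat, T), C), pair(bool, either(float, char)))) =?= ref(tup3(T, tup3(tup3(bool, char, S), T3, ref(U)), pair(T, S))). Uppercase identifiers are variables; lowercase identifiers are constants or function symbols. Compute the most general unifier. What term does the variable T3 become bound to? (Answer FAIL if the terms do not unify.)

tup3(bool, nat, bool)

Decompose ref/1: tup3(S2, tup3(U, tup3(S2, nat, T), C), pair(bool, either(float, char))) =?= tup3(T, tup3(tup3(bool, char, S), T3, ref(U)), pair(T, S)).
Decompose tup3/3: S2 =?= T,  tup3(U, tup3(S2, nat, T), C) =?= tup3(tup3(bool, char, S), T3, ref(U)),  pair(bool, either(float, char)) =?= pair(T, S).
Bind S2 := T; substituting into the one remaining equation that mentions S2 gives: tup3(U, tup3(T, nat, T), C) =?= tup3(tup3(bool, char, S), T3, ref(U)).
Decompose tup3/3: U =?= tup3(bool, char, S),  tup3(T, nat, T) =?= T3,  C =?= ref(U).
Bind U := tup3(bool, char, S); substituting into the one remaining equation that mentions U gives: C =?= ref(tup3(bool, char, S)).
Bind T3 := tup3(T, nat, T); no other remaining equation mentions T3.
Bind C := ref(tup3(bool, char, S)); no other remaining equation mentions C.
Decompose pair/2: bool =?= T,  either(float, char) =?= S.
Bind T := bool; no other remaining equation mentions T. Substituting into the earlier bindings gives S2 := bool, T3 := tup3(bool, nat, bool).
Bind S := either(float, char). Substituting into the earlier bindings gives U := tup3(bool, char, either(float, char)), C := ref(tup3(bool, char, either(float, char))).
MGU = { S2 ↦ bool, U ↦ tup3(bool, char, either(float, char)), T3 ↦ tup3(bool, nat, bool), C ↦ ref(tup3(bool, char, either(float, char))), T ↦ bool, S ↦ either(float, char) }, so T3 ↦ tup3(bool, nat, bool).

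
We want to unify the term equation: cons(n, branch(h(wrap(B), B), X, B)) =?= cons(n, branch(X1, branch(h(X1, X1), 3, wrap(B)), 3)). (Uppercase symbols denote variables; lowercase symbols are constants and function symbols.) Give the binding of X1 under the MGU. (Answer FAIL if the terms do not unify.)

Decompose cons/2: n =?= n,  branch(h(wrap(B), B), X, B) =?= branch(X1, branch(h(X1, X1), 3, wrap(B)), 3).
Delete trivial equation n =?= n.
Decompose branch/3: h(wrap(B), B) =?= X1,  X =?= branch(h(X1, X1), 3, wrap(B)),  B =?= 3.
Bind X1 := h(wrap(B), B); substituting into the one remaining equation that mentions X1 gives: X =?= branch(h(h(wrap(B), B), h(wrap(B), B)), 3, wrap(B)).
Bind X := branch(h(h(wrap(B), B), h(wrap(B), B)), 3, wrap(B)); no other remaining equation mentions X.
Bind B := 3. Substituting into the earlier bindings gives X1 := h(wrap(3), 3), X := branch(h(h(wrap(3), 3), h(wrap(3), 3)), 3, wrap(3)).
MGU = { X1 := h(wrap(3), 3), X := branch(h(h(wrap(3), 3), h(wrap(3), 3)), 3, wrap(3)), B := 3 }, so X1 := h(wrap(3), 3).

h(wrap(3), 3)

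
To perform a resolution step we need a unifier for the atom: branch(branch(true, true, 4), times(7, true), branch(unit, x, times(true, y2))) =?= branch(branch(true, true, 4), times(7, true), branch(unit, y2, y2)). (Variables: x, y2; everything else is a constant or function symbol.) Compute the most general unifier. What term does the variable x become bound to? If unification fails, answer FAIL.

Decompose branch/3: branch(true, true, 4) =?= branch(true, true, 4),  times(7, true) =?= times(7, true),  branch(unit, x, times(true, y2)) =?= branch(unit, y2, y2).
Delete trivial equation branch(true, true, 4) =?= branch(true, true, 4).
Delete trivial equation times(7, true) =?= times(7, true).
Decompose branch/3: unit =?= unit,  x =?= y2,  times(true, y2) =?= y2.
Delete trivial equation unit =?= unit.
Bind x := y2; no other remaining equation mentions x.
Occurs check fails: y2 occurs in times(true, y2); the equation y2 =?= times(true, y2) has no finite solution.

FAIL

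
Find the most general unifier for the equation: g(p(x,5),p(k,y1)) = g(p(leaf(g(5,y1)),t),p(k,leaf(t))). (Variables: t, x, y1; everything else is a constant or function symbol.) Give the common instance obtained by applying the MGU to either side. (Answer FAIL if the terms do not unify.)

Decompose g/2: p(x,5) = p(leaf(g(5,y1)),t),  p(k,y1) = p(k,leaf(t)).
Decompose p/2: x = leaf(g(5,y1)),  5 = t.
Bind x := leaf(g(5,y1)); no other remaining equation mentions x.
Bind t := 5; substituting into the remaining equation gives: p(k,y1) = p(k,leaf(5)).
Decompose p/2: k = k,  y1 = leaf(5).
Delete trivial equation k = k.
Bind y1 := leaf(5). Substituting into the earlier binding gives x := leaf(g(5,leaf(5))).
Applying the MGU to either side gives g(p(leaf(g(5,leaf(5))),5),p(k,leaf(5))).

g(p(leaf(g(5,leaf(5))),5),p(k,leaf(5)))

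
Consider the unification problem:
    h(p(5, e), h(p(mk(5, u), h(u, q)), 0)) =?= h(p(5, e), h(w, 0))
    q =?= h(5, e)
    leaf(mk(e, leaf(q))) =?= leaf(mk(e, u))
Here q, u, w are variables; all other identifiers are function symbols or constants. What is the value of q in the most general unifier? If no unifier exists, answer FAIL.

Decompose h/2: p(5, e) =?= p(5, e),  h(p(mk(5, u), h(u, q)), 0) =?= h(w, 0).
Delete trivial equation p(5, e) =?= p(5, e).
Decompose h/2: p(mk(5, u), h(u, q)) =?= w,  0 =?= 0.
Bind w := p(mk(5, u), h(u, q)); no other remaining equation mentions w.
Delete trivial equation 0 =?= 0.
Bind q := h(5, e); substituting into the remaining equation gives: leaf(mk(e, leaf(h(5, e)))) =?= leaf(mk(e, u)). Substituting into the earlier binding gives w := p(mk(5, u), h(u, h(5, e))).
Decompose leaf/1: mk(e, leaf(h(5, e))) =?= mk(e, u).
Decompose mk/2: e =?= e,  leaf(h(5, e)) =?= u.
Delete trivial equation e =?= e.
Bind u := leaf(h(5, e)). Substituting into the earlier binding gives w := p(mk(5, leaf(h(5, e))), h(leaf(h(5, e)), h(5, e))).
MGU = { w ↦ p(mk(5, leaf(h(5, e))), h(leaf(h(5, e)), h(5, e))), q ↦ h(5, e), u ↦ leaf(h(5, e)) }, so q ↦ h(5, e).

h(5, e)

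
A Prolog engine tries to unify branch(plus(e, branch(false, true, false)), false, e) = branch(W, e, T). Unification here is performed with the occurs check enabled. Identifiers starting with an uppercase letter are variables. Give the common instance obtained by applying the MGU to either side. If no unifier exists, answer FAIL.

FAIL

Decompose branch/3: plus(e, branch(false, true, false)) = W,  false = e,  e = T.
Bind W := plus(e, branch(false, true, false)); no other remaining equation mentions W.
Clash: constants false and e differ; no unifier exists.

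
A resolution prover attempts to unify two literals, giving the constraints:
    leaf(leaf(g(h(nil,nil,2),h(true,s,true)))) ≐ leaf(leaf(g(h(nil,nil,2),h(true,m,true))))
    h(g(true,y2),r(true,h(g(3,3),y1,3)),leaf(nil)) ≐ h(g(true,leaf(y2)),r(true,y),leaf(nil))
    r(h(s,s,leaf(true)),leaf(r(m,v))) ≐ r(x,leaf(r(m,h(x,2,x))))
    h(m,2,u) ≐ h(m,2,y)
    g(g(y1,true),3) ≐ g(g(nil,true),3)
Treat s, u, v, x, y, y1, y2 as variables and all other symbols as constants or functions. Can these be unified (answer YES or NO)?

NO

Decompose leaf/1: leaf(g(h(nil,nil,2),h(true,s,true))) ≐ leaf(g(h(nil,nil,2),h(true,m,true))).
Decompose leaf/1: g(h(nil,nil,2),h(true,s,true)) ≐ g(h(nil,nil,2),h(true,m,true)).
Decompose g/2: h(nil,nil,2) ≐ h(nil,nil,2),  h(true,s,true) ≐ h(true,m,true).
Delete trivial equation h(nil,nil,2) ≐ h(nil,nil,2).
Decompose h/3: true ≐ true,  s ≐ m,  true ≐ true.
Delete trivial equation true ≐ true.
Bind s := m; substituting into the one remaining equation that mentions s gives: r(h(m,m,leaf(true)),leaf(r(m,v))) ≐ r(x,leaf(r(m,h(x,2,x)))).
Delete trivial equation true ≐ true.
Decompose h/3: g(true,y2) ≐ g(true,leaf(y2)),  r(true,h(g(3,3),y1,3)) ≐ r(true,y),  leaf(nil) ≐ leaf(nil).
Decompose g/2: true ≐ true,  y2 ≐ leaf(y2).
Delete trivial equation true ≐ true.
Occurs check fails: y2 occurs in leaf(y2); the equation y2 ≐ leaf(y2) has no finite solution.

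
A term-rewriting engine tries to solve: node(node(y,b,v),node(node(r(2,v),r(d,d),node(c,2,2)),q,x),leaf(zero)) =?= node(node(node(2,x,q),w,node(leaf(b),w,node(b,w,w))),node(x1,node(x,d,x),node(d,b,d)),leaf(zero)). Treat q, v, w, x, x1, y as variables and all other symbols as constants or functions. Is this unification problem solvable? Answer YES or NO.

YES

Decompose node/3: node(y,b,v) =?= node(node(2,x,q),w,node(leaf(b),w,node(b,w,w))),  node(node(r(2,v),r(d,d),node(c,2,2)),q,x) =?= node(x1,node(x,d,x),node(d,b,d)),  leaf(zero) =?= leaf(zero).
Decompose node/3: y =?= node(2,x,q),  b =?= w,  v =?= node(leaf(b),w,node(b,w,w)).
Bind y := node(2,x,q); no other remaining equation mentions y.
Bind w := b; substituting into the one remaining equation that mentions w gives: v =?= node(leaf(b),b,node(b,b,b)).
Bind v := node(leaf(b),b,node(b,b,b)); substituting into the one remaining equation that mentions v gives: node(node(r(2,node(leaf(b),b,node(b,b,b))),r(d,d),node(c,2,2)),q,x) =?= node(x1,node(x,d,x),node(d,b,d)).
Decompose node/3: node(r(2,node(leaf(b),b,node(b,b,b))),r(d,d),node(c,2,2)) =?= x1,  q =?= node(x,d,x),  x =?= node(d,b,d).
Bind x1 := node(r(2,node(leaf(b),b,node(b,b,b))),r(d,d),node(c,2,2)); no other remaining equation mentions x1.
Bind q := node(x,d,x); no other remaining equation mentions q. Substituting into the earlier binding gives y := node(2,x,node(x,d,x)).
Bind x := node(d,b,d); no other remaining equation mentions x. Substituting into the earlier bindings gives y := node(2,node(d,b,d),node(node(d,b,d),d,node(d,b,d))), q := node(node(d,b,d),d,node(d,b,d)).
Delete trivial equation leaf(zero) =?= leaf(zero).
No equations remain and no clash or occurs-check failure arose, so a unifier exists.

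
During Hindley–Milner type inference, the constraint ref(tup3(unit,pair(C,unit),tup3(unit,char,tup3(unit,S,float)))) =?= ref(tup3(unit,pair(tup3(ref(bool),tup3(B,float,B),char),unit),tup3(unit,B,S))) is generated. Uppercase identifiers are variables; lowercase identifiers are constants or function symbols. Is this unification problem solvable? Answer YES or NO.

Decompose ref/1: tup3(unit,pair(C,unit),tup3(unit,char,tup3(unit,S,float))) =?= tup3(unit,pair(tup3(ref(bool),tup3(B,float,B),char),unit),tup3(unit,B,S)).
Decompose tup3/3: unit =?= unit,  pair(C,unit) =?= pair(tup3(ref(bool),tup3(B,float,B),char),unit),  tup3(unit,char,tup3(unit,S,float)) =?= tup3(unit,B,S).
Delete trivial equation unit =?= unit.
Decompose pair/2: C =?= tup3(ref(bool),tup3(B,float,B),char),  unit =?= unit.
Bind C := tup3(ref(bool),tup3(B,float,B),char); no other remaining equation mentions C.
Delete trivial equation unit =?= unit.
Decompose tup3/3: unit =?= unit,  char =?= B,  tup3(unit,S,float) =?= S.
Delete trivial equation unit =?= unit.
Bind B := char; no other remaining equation mentions B. Substituting into the earlier binding gives C := tup3(ref(bool),tup3(char,float,char),char).
Occurs check fails: S occurs in tup3(unit,S,float); the equation S =?= tup3(unit,S,float) has no finite solution.

NO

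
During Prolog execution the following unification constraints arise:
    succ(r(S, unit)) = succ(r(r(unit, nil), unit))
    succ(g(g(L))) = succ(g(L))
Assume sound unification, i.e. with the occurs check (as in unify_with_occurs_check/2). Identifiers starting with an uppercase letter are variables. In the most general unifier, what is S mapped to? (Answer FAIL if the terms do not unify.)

Decompose succ/1: r(S, unit) = r(r(unit, nil), unit).
Decompose r/2: S = r(unit, nil),  unit = unit.
Bind S := r(unit, nil); no other remaining equation mentions S.
Delete trivial equation unit = unit.
Decompose succ/1: g(g(L)) = g(L).
Decompose g/1: g(L) = L.
Occurs check fails: L occurs in g(L); the equation L = g(L) has no finite solution.

FAIL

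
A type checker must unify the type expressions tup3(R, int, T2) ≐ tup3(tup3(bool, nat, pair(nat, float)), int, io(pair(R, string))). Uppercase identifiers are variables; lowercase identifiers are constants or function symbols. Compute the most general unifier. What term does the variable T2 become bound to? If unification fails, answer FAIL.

Decompose tup3/3: R ≐ tup3(bool, nat, pair(nat, float)),  int ≐ int,  T2 ≐ io(pair(R, string)).
Bind R := tup3(bool, nat, pair(nat, float)); substituting into the one remaining equation that mentions R gives: T2 ≐ io(pair(tup3(bool, nat, pair(nat, float)), string)).
Delete trivial equation int ≐ int.
Bind T2 := io(pair(tup3(bool, nat, pair(nat, float)), string)).
MGU = { R := tup3(bool, nat, pair(nat, float)), T2 := io(pair(tup3(bool, nat, pair(nat, float)), string)) }, so T2 := io(pair(tup3(bool, nat, pair(nat, float)), string)).

io(pair(tup3(bool, nat, pair(nat, float)), string))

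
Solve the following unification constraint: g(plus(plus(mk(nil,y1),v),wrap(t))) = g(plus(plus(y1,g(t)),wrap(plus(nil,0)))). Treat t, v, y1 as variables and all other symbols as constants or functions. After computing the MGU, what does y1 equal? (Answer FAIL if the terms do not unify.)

Decompose g/1: plus(plus(mk(nil,y1),v),wrap(t)) = plus(plus(y1,g(t)),wrap(plus(nil,0))).
Decompose plus/2: plus(mk(nil,y1),v) = plus(y1,g(t)),  wrap(t) = wrap(plus(nil,0)).
Decompose plus/2: mk(nil,y1) = y1,  v = g(t).
Occurs check fails: y1 occurs in mk(nil,y1); the equation y1 = mk(nil,y1) has no finite solution.

FAIL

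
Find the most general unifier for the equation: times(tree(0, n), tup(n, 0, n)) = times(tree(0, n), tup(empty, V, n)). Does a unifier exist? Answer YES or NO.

NO

Decompose times/2: tree(0, n) = tree(0, n),  tup(n, 0, n) = tup(empty, V, n).
Delete trivial equation tree(0, n) = tree(0, n).
Decompose tup/3: n = empty,  0 = V,  n = n.
Clash: constants n and empty differ; no unifier exists.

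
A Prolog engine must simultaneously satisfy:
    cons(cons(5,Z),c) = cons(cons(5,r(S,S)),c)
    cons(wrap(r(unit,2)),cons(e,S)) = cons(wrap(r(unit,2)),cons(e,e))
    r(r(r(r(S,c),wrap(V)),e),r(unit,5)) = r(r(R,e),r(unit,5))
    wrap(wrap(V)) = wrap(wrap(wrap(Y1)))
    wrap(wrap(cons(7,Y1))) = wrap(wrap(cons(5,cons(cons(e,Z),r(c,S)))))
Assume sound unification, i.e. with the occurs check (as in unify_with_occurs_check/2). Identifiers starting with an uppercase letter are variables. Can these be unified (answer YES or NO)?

NO

Decompose cons/2: cons(5,Z) = cons(5,r(S,S)),  c = c.
Decompose cons/2: 5 = 5,  Z = r(S,S).
Delete trivial equation 5 = 5.
Bind Z := r(S,S); substituting into the one remaining equation that mentions Z gives: wrap(wrap(cons(7,Y1))) = wrap(wrap(cons(5,cons(cons(e,r(S,S)),r(c,S))))).
Delete trivial equation c = c.
Decompose cons/2: wrap(r(unit,2)) = wrap(r(unit,2)),  cons(e,S) = cons(e,e).
Delete trivial equation wrap(r(unit,2)) = wrap(r(unit,2)).
Decompose cons/2: e = e,  S = e.
Delete trivial equation e = e.
Bind S := e; substituting into the 2 remaining equations that mention S gives: r(r(r(r(e,c),wrap(V)),e),r(unit,5)) = r(r(R,e),r(unit,5)),  wrap(wrap(cons(7,Y1))) = wrap(wrap(cons(5,cons(cons(e,r(e,e)),r(c,e))))). Substituting into the earlier binding gives Z := r(e,e).
Decompose r/2: r(r(r(e,c),wrap(V)),e) = r(R,e),  r(unit,5) = r(unit,5).
Decompose r/2: r(r(e,c),wrap(V)) = R,  e = e.
Bind R := r(r(e,c),wrap(V)); no other remaining equation mentions R.
Delete trivial equation e = e.
Delete trivial equation r(unit,5) = r(unit,5).
Decompose wrap/1: wrap(V) = wrap(wrap(Y1)).
Decompose wrap/1: V = wrap(Y1).
Bind V := wrap(Y1); no other remaining equation mentions V. Substituting into the earlier binding gives R := r(r(e,c),wrap(wrap(Y1))).
Decompose wrap/1: wrap(cons(7,Y1)) = wrap(cons(5,cons(cons(e,r(e,e)),r(c,e)))).
Decompose wrap/1: cons(7,Y1) = cons(5,cons(cons(e,r(e,e)),r(c,e))).
Decompose cons/2: 7 = 5,  Y1 = cons(cons(e,r(e,e)),r(c,e)).
Clash: constants 7 and 5 differ; no unifier exists.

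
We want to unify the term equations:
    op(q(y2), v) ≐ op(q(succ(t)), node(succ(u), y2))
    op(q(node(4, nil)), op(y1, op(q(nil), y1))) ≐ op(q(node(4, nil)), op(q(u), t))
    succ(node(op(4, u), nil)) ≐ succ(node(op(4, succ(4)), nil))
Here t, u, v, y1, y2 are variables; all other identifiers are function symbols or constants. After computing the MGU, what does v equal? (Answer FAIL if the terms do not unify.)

node(succ(succ(4)), succ(op(q(nil), q(succ(4)))))

Decompose op/2: q(y2) ≐ q(succ(t)),  v ≐ node(succ(u), y2).
Decompose q/1: y2 ≐ succ(t).
Bind y2 := succ(t); substituting into the one remaining equation that mentions y2 gives: v ≐ node(succ(u), succ(t)).
Bind v := node(succ(u), succ(t)); no other remaining equation mentions v.
Decompose op/2: q(node(4, nil)) ≐ q(node(4, nil)),  op(y1, op(q(nil), y1)) ≐ op(q(u), t).
Delete trivial equation q(node(4, nil)) ≐ q(node(4, nil)).
Decompose op/2: y1 ≐ q(u),  op(q(nil), y1) ≐ t.
Bind y1 := q(u); substituting into the one remaining equation that mentions y1 gives: op(q(nil), q(u)) ≐ t.
Bind t := op(q(nil), q(u)); no other remaining equation mentions t. Substituting into the earlier bindings gives y2 := succ(op(q(nil), q(u))), v := node(succ(u), succ(op(q(nil), q(u)))).
Decompose succ/1: node(op(4, u), nil) ≐ node(op(4, succ(4)), nil).
Decompose node/2: op(4, u) ≐ op(4, succ(4)),  nil ≐ nil.
Decompose op/2: 4 ≐ 4,  u ≐ succ(4).
Delete trivial equation 4 ≐ 4.
Bind u := succ(4); no other remaining equation mentions u. Substituting into the earlier bindings gives y2 := succ(op(q(nil), q(succ(4)))), v := node(succ(succ(4)), succ(op(q(nil), q(succ(4))))), y1 := q(succ(4)), t := op(q(nil), q(succ(4))).
Delete trivial equation nil ≐ nil.
MGU = { y2 := succ(op(q(nil), q(succ(4)))), v := node(succ(succ(4)), succ(op(q(nil), q(succ(4))))), y1 := q(succ(4)), t := op(q(nil), q(succ(4))), u := succ(4) }, so v := node(succ(succ(4)), succ(op(q(nil), q(succ(4))))).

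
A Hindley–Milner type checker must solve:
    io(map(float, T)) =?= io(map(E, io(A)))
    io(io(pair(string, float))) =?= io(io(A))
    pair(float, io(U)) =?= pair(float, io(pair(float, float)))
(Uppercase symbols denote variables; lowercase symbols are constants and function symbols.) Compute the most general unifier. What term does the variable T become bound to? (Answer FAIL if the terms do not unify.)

io(pair(string, float))

Decompose io/1: map(float, T) =?= map(E, io(A)).
Decompose map/2: float =?= E,  T =?= io(A).
Bind E := float; no other remaining equation mentions E.
Bind T := io(A); no other remaining equation mentions T.
Decompose io/1: io(pair(string, float)) =?= io(A).
Decompose io/1: pair(string, float) =?= A.
Bind A := pair(string, float); no other remaining equation mentions A. Substituting into the earlier binding gives T := io(pair(string, float)).
Decompose pair/2: float =?= float,  io(U) =?= io(pair(float, float)).
Delete trivial equation float =?= float.
Decompose io/1: U =?= pair(float, float).
Bind U := pair(float, float).
MGU = { E := float, T := io(pair(string, float)), A := pair(string, float), U := pair(float, float) }, so T := io(pair(string, float)).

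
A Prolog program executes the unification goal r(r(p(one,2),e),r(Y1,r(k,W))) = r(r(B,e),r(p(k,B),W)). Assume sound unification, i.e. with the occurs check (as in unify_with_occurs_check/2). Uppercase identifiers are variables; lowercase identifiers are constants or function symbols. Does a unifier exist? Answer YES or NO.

Decompose r/2: r(p(one,2),e) = r(B,e),  r(Y1,r(k,W)) = r(p(k,B),W).
Decompose r/2: p(one,2) = B,  e = e.
Bind B := p(one,2); substituting into the one remaining equation that mentions B gives: r(Y1,r(k,W)) = r(p(k,p(one,2)),W).
Delete trivial equation e = e.
Decompose r/2: Y1 = p(k,p(one,2)),  r(k,W) = W.
Bind Y1 := p(k,p(one,2)); no other remaining equation mentions Y1.
Occurs check fails: W occurs in r(k,W); the equation W = r(k,W) has no finite solution.

NO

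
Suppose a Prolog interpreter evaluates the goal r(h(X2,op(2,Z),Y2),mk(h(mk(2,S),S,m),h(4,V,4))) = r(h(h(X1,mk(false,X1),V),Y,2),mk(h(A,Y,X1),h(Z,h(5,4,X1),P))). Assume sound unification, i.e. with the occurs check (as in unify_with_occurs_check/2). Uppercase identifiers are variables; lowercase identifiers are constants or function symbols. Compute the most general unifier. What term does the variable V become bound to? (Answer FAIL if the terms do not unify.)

Decompose r/2: h(X2,op(2,Z),Y2) = h(h(X1,mk(false,X1),V),Y,2),  mk(h(mk(2,S),S,m),h(4,V,4)) = mk(h(A,Y,X1),h(Z,h(5,4,X1),P)).
Decompose h/3: X2 = h(X1,mk(false,X1),V),  op(2,Z) = Y,  Y2 = 2.
Bind X2 := h(X1,mk(false,X1),V); no other remaining equation mentions X2.
Bind Y := op(2,Z); substituting into the one remaining equation that mentions Y gives: mk(h(mk(2,S),S,m),h(4,V,4)) = mk(h(A,op(2,Z),X1),h(Z,h(5,4,X1),P)).
Bind Y2 := 2; no other remaining equation mentions Y2.
Decompose mk/2: h(mk(2,S),S,m) = h(A,op(2,Z),X1),  h(4,V,4) = h(Z,h(5,4,X1),P).
Decompose h/3: mk(2,S) = A,  S = op(2,Z),  m = X1.
Bind A := mk(2,S); no other remaining equation mentions A.
Bind S := op(2,Z); no other remaining equation mentions S. Substituting into the earlier binding gives A := mk(2,op(2,Z)).
Bind X1 := m; substituting into the remaining equation gives: h(4,V,4) = h(Z,h(5,4,m),P). Substituting into the earlier binding gives X2 := h(m,mk(false,m),V).
Decompose h/3: 4 = Z,  V = h(5,4,m),  4 = P.
Bind Z := 4; no other remaining equation mentions Z. Substituting into the earlier bindings gives Y := op(2,4), A := mk(2,op(2,4)), S := op(2,4).
Bind V := h(5,4,m); no other remaining equation mentions V. Substituting into the earlier binding gives X2 := h(m,mk(false,m),h(5,4,m)).
Bind P := 4.
MGU = { X2 -> h(m,mk(false,m),h(5,4,m)), Y -> op(2,4), Y2 -> 2, A -> mk(2,op(2,4)), S -> op(2,4), X1 -> m, Z -> 4, V -> h(5,4,m), P -> 4 }, so V -> h(5,4,m).

h(5,4,m)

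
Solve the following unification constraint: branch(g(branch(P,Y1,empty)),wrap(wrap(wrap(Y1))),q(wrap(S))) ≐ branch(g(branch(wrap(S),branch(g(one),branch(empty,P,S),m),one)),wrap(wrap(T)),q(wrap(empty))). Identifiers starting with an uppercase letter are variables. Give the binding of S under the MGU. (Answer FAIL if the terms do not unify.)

FAIL

Decompose branch/3: g(branch(P,Y1,empty)) ≐ g(branch(wrap(S),branch(g(one),branch(empty,P,S),m),one)),  wrap(wrap(wrap(Y1))) ≐ wrap(wrap(T)),  q(wrap(S)) ≐ q(wrap(empty)).
Decompose g/1: branch(P,Y1,empty) ≐ branch(wrap(S),branch(g(one),branch(empty,P,S),m),one).
Decompose branch/3: P ≐ wrap(S),  Y1 ≐ branch(g(one),branch(empty,P,S),m),  empty ≐ one.
Bind P := wrap(S); substituting into the one remaining equation that mentions P gives: Y1 ≐ branch(g(one),branch(empty,wrap(S),S),m).
Bind Y1 := branch(g(one),branch(empty,wrap(S),S),m); substituting into the one remaining equation that mentions Y1 gives: wrap(wrap(wrap(branch(g(one),branch(empty,wrap(S),S),m)))) ≐ wrap(wrap(T)).
Clash: constants empty and one differ; no unifier exists.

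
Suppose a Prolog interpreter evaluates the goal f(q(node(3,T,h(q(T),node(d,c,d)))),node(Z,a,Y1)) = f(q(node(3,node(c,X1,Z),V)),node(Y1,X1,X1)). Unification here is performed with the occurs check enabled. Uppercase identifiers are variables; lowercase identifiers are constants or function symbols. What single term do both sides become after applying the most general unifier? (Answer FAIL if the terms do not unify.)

f(q(node(3,node(c,a,a),h(q(node(c,a,a)),node(d,c,d)))),node(a,a,a))

Decompose f/2: q(node(3,T,h(q(T),node(d,c,d)))) = q(node(3,node(c,X1,Z),V)),  node(Z,a,Y1) = node(Y1,X1,X1).
Decompose q/1: node(3,T,h(q(T),node(d,c,d))) = node(3,node(c,X1,Z),V).
Decompose node/3: 3 = 3,  T = node(c,X1,Z),  h(q(T),node(d,c,d)) = V.
Delete trivial equation 3 = 3.
Bind T := node(c,X1,Z); substituting into the one remaining equation that mentions T gives: h(q(node(c,X1,Z)),node(d,c,d)) = V.
Bind V := h(q(node(c,X1,Z)),node(d,c,d)); no other remaining equation mentions V.
Decompose node/3: Z = Y1,  a = X1,  Y1 = X1.
Bind Z := Y1; no other remaining equation mentions Z. Substituting into the earlier bindings gives T := node(c,X1,Y1), V := h(q(node(c,X1,Y1)),node(d,c,d)).
Bind X1 := a; substituting into the remaining equation gives: Y1 = a. Substituting into the earlier bindings gives T := node(c,a,Y1), V := h(q(node(c,a,Y1)),node(d,c,d)).
Bind Y1 := a. Substituting into the earlier bindings gives T := node(c,a,a), V := h(q(node(c,a,a)),node(d,c,d)), Z := a.
Applying the MGU to either side gives f(q(node(3,node(c,a,a),h(q(node(c,a,a)),node(d,c,d)))),node(a,a,a)).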